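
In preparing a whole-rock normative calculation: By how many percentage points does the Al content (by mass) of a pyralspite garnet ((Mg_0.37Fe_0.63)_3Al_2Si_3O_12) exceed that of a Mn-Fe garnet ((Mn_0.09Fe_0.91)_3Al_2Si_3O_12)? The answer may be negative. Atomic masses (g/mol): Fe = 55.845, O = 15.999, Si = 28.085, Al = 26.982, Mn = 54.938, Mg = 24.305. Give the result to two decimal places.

First mineral: 53.964 g Al in 462.733 g formula = 11.66 wt% Al.
Second mineral: 53.964 g Al in 497.497 g formula = 10.85 wt% Al.
11.66% − 10.85% gives a difference of 0.81 percentage points.

0.81 percentage points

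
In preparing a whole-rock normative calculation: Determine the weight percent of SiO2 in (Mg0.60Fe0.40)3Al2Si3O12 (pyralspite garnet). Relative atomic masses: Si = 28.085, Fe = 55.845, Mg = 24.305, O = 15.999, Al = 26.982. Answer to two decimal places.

40.88 wt%

M((Mg0.60Fe0.40)3Al2Si3O12) = 440.970 g/mol; M(SiO2) = 60.083 g/mol.
Moles SiO2 per formula unit = 3 Si ÷ 1 = 3.0000.
SiO2 fraction = (3.0000 × 60.083) / 440.970 = 180.249/440.970 = 0.4088.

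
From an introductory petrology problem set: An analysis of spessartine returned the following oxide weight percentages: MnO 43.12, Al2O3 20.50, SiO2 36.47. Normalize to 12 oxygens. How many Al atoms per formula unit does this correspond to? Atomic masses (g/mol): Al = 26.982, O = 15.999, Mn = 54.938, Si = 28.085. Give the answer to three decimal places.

1.990 Al apfu

MnO (M=70.937): mol = 0.60786; Mn = 0.60786, O = 0.60786.
Al2O3 (M=101.961): mol = 0.20106; Al = 0.40212, O = 0.60318.
SiO2 (M=60.083): mol = 0.60699; Si = 0.60699, O = 1.21398.
ΣO = 2.42502; factor = 12/ΣO = 4.94841.
Al apfu = 0.40212 × 4.94841 = 1.990.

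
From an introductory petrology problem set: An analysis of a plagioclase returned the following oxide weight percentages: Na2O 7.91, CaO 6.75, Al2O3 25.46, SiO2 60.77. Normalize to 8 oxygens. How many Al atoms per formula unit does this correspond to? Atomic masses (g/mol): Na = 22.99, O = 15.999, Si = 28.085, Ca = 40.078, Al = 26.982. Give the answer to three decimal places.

Na2O (M=61.979): mol = 0.12762; Na = 0.25524, O = 0.12762.
CaO (M=56.077): mol = 0.12037; Ca = 0.12037, O = 0.12037.
Al2O3 (M=101.961): mol = 0.24970; Al = 0.49940, O = 0.74910.
SiO2 (M=60.083): mol = 1.01143; Si = 1.01143, O = 2.02286.
ΣO = 3.01995; factor = 8/ΣO = 2.64905.
Al apfu = 0.49940 × 2.64905 = 1.323.

1.323 Al apfu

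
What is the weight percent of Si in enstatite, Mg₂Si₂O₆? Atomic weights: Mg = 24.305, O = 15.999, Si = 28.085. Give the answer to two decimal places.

27.98 wt%

Molar mass of Mg₂Si₂O₆: 2*24.305 + 2*28.085 + 6*15.999 = 200.774 g/mol.
Mass of Si per formula unit: 2 × 28.085 = 56.170 g.
Weight fraction Si = 56.170 / 200.774 = 0.2798.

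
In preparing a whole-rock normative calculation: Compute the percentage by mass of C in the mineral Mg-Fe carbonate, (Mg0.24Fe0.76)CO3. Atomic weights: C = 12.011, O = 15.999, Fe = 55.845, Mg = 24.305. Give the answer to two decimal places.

M((Mg0.24Fe0.76)CO3) = 108.283 g/mol.
C contributes 1 × 12.011 = 12.011 g per mole.
12.011/108.283 = 0.1109 → 11.09%.

11.09 wt%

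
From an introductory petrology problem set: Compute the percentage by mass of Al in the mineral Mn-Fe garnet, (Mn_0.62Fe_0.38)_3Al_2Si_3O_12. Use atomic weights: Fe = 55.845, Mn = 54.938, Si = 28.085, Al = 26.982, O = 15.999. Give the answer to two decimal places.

10.88 mass %

M((Mn_0.62Fe_0.38)_3Al_2Si_3O_12) = 496.055 g/mol.
Al contributes 2 × 26.982 = 53.964 g per mole.
53.964/496.055 = 0.1088 → 10.88%.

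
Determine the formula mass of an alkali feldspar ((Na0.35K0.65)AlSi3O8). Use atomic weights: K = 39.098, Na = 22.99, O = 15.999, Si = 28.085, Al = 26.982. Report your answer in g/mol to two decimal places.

The formula mass is the sum 0.35*22.99 + 0.65*39.098 + 1*26.982 + 3*28.085 + 8*15.999.

272.69 g/mol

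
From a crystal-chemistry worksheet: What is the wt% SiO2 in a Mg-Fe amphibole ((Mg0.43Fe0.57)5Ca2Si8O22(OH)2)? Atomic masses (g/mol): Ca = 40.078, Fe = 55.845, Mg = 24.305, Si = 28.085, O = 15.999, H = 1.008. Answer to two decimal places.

53.27 wt%

Molar mass of (Mg0.43Fe0.57)5Ca2Si8O22(OH)2 = 2.15·24.305 + 2.85·55.845 + 2·40.078 + 8·28.085 + 24·15.999 + 2·1.008 = 902.242 g/mol.
Each formula unit contains 8 Si, equivalent to 8/1 = 8.0000 mol SiO2.
M(SiO2) = 1×28.085 + 2×15.999 = 60.083 g/mol.
Mass of SiO2 per formula unit = 8.0000 × 60.083 = 480.664 g.
SiO2 wt% = 480.664 / 902.242 × 100 = 53.27%.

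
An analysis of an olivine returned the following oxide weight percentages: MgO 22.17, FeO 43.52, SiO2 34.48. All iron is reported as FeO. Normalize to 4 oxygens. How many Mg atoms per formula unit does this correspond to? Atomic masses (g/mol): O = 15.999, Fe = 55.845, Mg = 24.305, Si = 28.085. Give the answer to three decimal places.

MgO (M=40.304): mol = 0.55007; Mg = 0.55007, O = 0.55007.
FeO (M=71.844): mol = 0.60576; Fe = 0.60576, O = 0.60576.
SiO2 (M=60.083): mol = 0.57387; Si = 0.57387, O = 1.14774.
ΣO = 2.30357; factor = 4/ΣO = 1.73644.
Mg apfu = 0.55007 × 1.73644 = 0.955.

0.955 Mg apfu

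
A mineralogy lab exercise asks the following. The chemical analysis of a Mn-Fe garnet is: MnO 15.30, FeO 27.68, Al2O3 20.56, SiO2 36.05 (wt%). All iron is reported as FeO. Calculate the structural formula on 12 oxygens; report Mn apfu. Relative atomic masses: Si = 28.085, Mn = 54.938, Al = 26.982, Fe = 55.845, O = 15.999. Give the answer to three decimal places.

1.076 Mn apfu

15.30 wt% MnO ÷ 70.937 g/mol = 0.21568 mol, giving 0.21568 Mn and 0.21568 O.
27.68 wt% FeO ÷ 71.844 g/mol = 0.38528 mol, giving 0.38528 Fe and 0.38528 O.
20.56 wt% Al2O3 ÷ 101.961 g/mol = 0.20165 mol, giving 0.40330 Al and 0.60495 O.
36.05 wt% SiO2 ÷ 60.083 g/mol = 0.60000 mol, giving 0.60000 Si and 1.20000 O.
Oxygen sums to 2.40591; scaling by 12/2.40591 = 4.98772 puts the formula on 12 O.
Mn: 0.21568 × 4.98772 = 1.076 atoms per formula unit.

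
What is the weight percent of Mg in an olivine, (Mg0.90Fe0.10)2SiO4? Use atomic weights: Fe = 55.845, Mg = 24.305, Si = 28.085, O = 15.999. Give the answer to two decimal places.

Formula mass = 1.80*24.305 + 0.20*55.845 + 1*28.085 + 4*15.999 = 146.999 g/mol, of which 43.749 g is Mg.
So Mg makes up 43.749/146.999 = 0.2976 of the mass, i.e. 29.76%.

29.76 mass %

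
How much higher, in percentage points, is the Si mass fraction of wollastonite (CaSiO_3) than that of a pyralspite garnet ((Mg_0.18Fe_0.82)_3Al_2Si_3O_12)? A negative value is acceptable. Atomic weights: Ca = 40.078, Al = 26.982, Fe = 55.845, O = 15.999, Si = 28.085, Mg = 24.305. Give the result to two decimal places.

Si in CaSiO_3: molar mass 116.160 g/mol; 1×28.085 = 28.085 g → 24.18 wt%.
Si in (Mg_0.18Fe_0.82)_3Al_2Si_3O_12: molar mass 480.710 g/mol; 3×28.085 = 84.255 g → 17.53 wt%.
Difference = 24.18 − 17.53 = 6.65 percentage points.

6.65 percentage points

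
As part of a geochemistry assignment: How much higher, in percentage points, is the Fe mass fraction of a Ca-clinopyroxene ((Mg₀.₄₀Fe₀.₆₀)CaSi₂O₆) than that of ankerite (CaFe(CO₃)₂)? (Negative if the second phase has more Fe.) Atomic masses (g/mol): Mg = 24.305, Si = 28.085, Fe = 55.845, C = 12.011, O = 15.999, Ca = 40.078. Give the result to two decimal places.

M((Mg₀.₄₀Fe₀.₆₀)CaSi₂O₆) = 235.471 g/mol, so wt% Fe = 33.507/235.471 × 100 = 14.23%.
M(CaFe(CO₃)₂) = 215.939 g/mol, so wt% Fe = 55.845/215.939 × 100 = 25.86%.
14.23 − 25.86 = -11.63 pp.

-11.63 percentage points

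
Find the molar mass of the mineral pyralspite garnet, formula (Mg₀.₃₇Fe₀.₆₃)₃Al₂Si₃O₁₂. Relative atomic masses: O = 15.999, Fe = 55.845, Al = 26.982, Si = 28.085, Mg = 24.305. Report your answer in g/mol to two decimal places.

462.73 g/mol

M = 1.11×24.305 + 1.89×55.845 + 2×26.982 + 3×28.085 + 12×15.999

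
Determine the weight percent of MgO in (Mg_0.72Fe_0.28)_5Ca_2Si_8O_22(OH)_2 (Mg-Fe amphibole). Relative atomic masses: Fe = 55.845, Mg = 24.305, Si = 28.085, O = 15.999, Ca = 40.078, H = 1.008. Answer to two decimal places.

16.94 wt%

M((Mg_0.72Fe_0.28)_5Ca_2Si_8O_22(OH)_2) = 856.509 g/mol; M(MgO) = 40.304 g/mol.
Moles MgO per formula unit = 3.60 Mg ÷ 1 = 3.6000.
MgO fraction = (3.6000 × 40.304) / 856.509 = 145.094/856.509 = 0.1694.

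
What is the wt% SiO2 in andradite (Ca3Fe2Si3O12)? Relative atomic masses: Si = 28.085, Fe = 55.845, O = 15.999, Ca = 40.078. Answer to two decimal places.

35.47 wt%

M(Ca3Fe2Si3O12) = 508.167 g/mol; M(SiO2) = 60.083 g/mol.
Moles SiO2 per formula unit = 3 Si ÷ 1 = 3.0000.
SiO2 fraction = (3.0000 × 60.083) / 508.167 = 180.249/508.167 = 0.3547.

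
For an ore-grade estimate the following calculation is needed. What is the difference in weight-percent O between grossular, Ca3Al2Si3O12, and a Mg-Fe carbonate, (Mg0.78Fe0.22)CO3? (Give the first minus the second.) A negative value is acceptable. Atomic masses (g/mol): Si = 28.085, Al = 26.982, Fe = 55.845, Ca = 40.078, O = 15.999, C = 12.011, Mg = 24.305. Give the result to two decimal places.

M(Ca3Al2Si3O12) = 450.441 g/mol, so wt% O = 191.988/450.441 × 100 = 42.62%.
M((Mg0.78Fe0.22)CO3) = 91.252 g/mol, so wt% O = 47.997/91.252 × 100 = 52.60%.
42.62 − 52.60 = -9.98 pp.

-9.98 percentage points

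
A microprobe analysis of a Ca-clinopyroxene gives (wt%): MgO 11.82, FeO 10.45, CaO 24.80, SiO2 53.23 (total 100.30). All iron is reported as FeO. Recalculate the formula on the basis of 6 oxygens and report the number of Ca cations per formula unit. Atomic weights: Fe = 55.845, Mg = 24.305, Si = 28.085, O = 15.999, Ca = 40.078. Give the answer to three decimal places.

1.000 Ca apfu

MgO: 11.82/40.304 = 0.29327 mol → 0.29327 mol Mg, 0.29327 mol O.
FeO: 10.45/71.844 = 0.14545 mol → 0.14545 mol Fe, 0.14545 mol O.
CaO: 24.80/56.077 = 0.44225 mol → 0.44225 mol Ca, 0.44225 mol O.
SiO2: 53.23/60.083 = 0.88594 mol → 0.88594 mol Si, 1.77188 mol O.
Total oxygen = 2.65285 mol. Normalization factor = 6/2.65285 = 2.26172.
Ca per 6 O = 0.44225 × 2.26172 = 1.000.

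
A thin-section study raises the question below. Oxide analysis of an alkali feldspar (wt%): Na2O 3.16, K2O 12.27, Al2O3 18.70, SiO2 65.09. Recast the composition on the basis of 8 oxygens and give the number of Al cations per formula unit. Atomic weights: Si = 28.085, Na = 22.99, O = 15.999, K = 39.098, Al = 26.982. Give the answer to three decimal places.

Na2O (M=61.979): mol = 0.05099; Na = 0.10198, O = 0.05099.
K2O (M=94.195): mol = 0.13026; K = 0.26052, O = 0.13026.
Al2O3 (M=101.961): mol = 0.18340; Al = 0.36680, O = 0.55020.
SiO2 (M=60.083): mol = 1.08333; Si = 1.08333, O = 2.16666.
ΣO = 2.89811; factor = 8/ΣO = 2.76042.
Al apfu = 0.36680 × 2.76042 = 1.013.

1.013 Al apfu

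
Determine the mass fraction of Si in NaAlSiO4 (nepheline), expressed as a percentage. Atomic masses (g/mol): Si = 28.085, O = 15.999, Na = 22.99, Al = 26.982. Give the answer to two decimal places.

Formula mass = 1·22.99 + 1·26.982 + 1·28.085 + 4·15.999 = 142.053 g/mol, of which 28.085 g is Si.
So Si makes up 28.085/142.053 = 0.1977 of the mass, i.e. 19.77%.

19.77 weight percent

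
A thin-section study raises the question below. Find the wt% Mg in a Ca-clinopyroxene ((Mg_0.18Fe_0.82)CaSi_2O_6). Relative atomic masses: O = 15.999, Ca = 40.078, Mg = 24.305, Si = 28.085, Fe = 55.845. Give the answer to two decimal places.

1.80 wt%

Formula mass = 0.18×24.305 + 0.82×55.845 + 1×40.078 + 2×28.085 + 6×15.999 = 242.410 g/mol, of which 4.375 g is Mg.
So Mg makes up 4.375/242.410 = 0.0180 of the mass, i.e. 1.80%.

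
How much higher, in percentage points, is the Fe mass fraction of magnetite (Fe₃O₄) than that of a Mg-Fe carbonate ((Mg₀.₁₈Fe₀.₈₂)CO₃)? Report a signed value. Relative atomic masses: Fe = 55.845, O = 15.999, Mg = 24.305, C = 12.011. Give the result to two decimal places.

Fe in Fe₃O₄: molar mass 231.531 g/mol; 3×55.845 = 167.535 g → 72.36 wt%.
Fe in (Mg₀.₁₈Fe₀.₈₂)CO₃: molar mass 110.176 g/mol; 0.82×55.845 = 45.793 g → 41.56 wt%.
Difference = 72.36 − 41.56 = 30.80 percentage points.

30.80 percentage points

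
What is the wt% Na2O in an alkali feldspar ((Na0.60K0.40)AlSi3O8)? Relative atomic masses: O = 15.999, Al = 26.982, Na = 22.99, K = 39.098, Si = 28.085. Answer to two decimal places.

6.92 wt%

Molar mass of (Na0.60K0.40)AlSi3O8 = 0.60·22.99 + 0.40·39.098 + 1·26.982 + 3·28.085 + 8·15.999 = 268.662 g/mol.
Each formula unit contains 0.60 Na, equivalent to 0.60/2 = 0.3000 mol Na2O.
M(Na2O) = 2×22.99 + 1×15.999 = 61.979 g/mol.
Mass of Na2O per formula unit = 0.3000 × 61.979 = 18.594 g.
Na2O wt% = 18.594 / 268.662 × 100 = 6.92%.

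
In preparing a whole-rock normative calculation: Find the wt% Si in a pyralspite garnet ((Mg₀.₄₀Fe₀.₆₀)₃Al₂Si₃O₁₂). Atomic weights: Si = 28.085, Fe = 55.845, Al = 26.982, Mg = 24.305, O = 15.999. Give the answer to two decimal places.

Molar mass of (Mg₀.₄₀Fe₀.₆₀)₃Al₂Si₃O₁₂: 1.20·24.305 + 1.80·55.845 + 2·26.982 + 3·28.085 + 12·15.999 = 459.894 g/mol.
Mass of Si per formula unit: 3 × 28.085 = 84.255 g.
Weight fraction Si = 84.255 / 459.894 = 0.1832.

18.32 mass %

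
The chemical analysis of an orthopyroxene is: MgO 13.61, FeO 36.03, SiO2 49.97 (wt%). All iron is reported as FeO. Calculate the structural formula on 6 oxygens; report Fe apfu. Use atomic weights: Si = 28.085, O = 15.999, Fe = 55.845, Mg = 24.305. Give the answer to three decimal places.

1.202 Fe apfu

13.61 wt% MgO ÷ 40.304 g/mol = 0.33768 mol, giving 0.33768 Mg and 0.33768 O.
36.03 wt% FeO ÷ 71.844 g/mol = 0.50150 mol, giving 0.50150 Fe and 0.50150 O.
49.97 wt% SiO2 ÷ 60.083 g/mol = 0.83168 mol, giving 0.83168 Si and 1.66336 O.
Oxygen sums to 2.50254; scaling by 6/2.50254 = 2.39756 puts the formula on 6 O.
Fe: 0.50150 × 2.39756 = 1.202 atoms per formula unit.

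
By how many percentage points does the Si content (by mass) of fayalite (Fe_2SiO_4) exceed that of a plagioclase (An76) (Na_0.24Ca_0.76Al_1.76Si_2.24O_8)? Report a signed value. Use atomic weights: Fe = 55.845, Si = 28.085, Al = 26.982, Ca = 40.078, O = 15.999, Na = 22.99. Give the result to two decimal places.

-9.15 percentage points

M(Fe_2SiO_4) = 203.771 g/mol, so wt% Si = 28.085/203.771 × 100 = 13.78%.
M(Na_0.24Ca_0.76Al_1.76Si_2.24O_8) = 274.368 g/mol, so wt% Si = 62.910/274.368 × 100 = 22.93%.
13.78 − 22.93 = -9.15 pp.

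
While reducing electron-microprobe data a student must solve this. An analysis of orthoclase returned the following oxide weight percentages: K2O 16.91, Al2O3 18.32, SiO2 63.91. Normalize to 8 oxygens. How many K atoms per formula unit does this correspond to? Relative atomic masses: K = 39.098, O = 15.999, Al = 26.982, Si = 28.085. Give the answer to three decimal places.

1.009 K apfu

K2O (M=94.195): mol = 0.17952; K = 0.35904, O = 0.17952.
Al2O3 (M=101.961): mol = 0.17968; Al = 0.35936, O = 0.53904.
SiO2 (M=60.083): mol = 1.06370; Si = 1.06370, O = 2.12740.
ΣO = 2.84596; factor = 8/ΣO = 2.81100.
K apfu = 0.35904 × 2.81100 = 1.009.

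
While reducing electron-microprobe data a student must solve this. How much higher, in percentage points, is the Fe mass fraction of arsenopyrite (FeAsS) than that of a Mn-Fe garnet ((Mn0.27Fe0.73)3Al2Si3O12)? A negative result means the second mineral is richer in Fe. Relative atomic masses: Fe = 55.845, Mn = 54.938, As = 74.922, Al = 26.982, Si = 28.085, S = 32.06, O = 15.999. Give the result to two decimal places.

9.69 percentage points

M(FeAsS) = 162.827 g/mol, so wt% Fe = 55.845/162.827 × 100 = 34.30%.
M((Mn0.27Fe0.73)3Al2Si3O12) = 497.007 g/mol, so wt% Fe = 122.301/497.007 × 100 = 24.61%.
34.30 − 24.61 = 9.69 pp.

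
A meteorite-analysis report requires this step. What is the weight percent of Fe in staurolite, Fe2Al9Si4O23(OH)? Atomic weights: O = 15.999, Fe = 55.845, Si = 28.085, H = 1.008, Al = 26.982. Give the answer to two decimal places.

13.11 mass %

Molar mass of Fe2Al9Si4O23(OH): 2·55.845 + 9·26.982 + 4·28.085 + 24·15.999 + 1·1.008 = 851.852 g/mol.
Mass of Fe per formula unit: 2 × 55.845 = 111.690 g.
Weight fraction Fe = 111.690 / 851.852 = 0.1311.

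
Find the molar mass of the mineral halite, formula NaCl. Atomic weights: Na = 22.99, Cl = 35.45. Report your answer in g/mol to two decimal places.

58.44 g/mol

Na: 1 × 22.99 = 22.9900
Cl: 1 × 35.45 = 35.4500
Summing the contributions gives the formula mass.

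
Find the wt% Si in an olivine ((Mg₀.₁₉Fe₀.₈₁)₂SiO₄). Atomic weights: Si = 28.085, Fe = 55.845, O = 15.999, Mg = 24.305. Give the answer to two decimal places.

Molar mass of (Mg₀.₁₉Fe₀.₈₁)₂SiO₄: 0.38*24.305 + 1.62*55.845 + 1*28.085 + 4*15.999 = 191.786 g/mol.
Mass of Si per formula unit: 1 × 28.085 = 28.085 g.
Weight fraction Si = 28.085 / 191.786 = 0.1464.

14.64 mass %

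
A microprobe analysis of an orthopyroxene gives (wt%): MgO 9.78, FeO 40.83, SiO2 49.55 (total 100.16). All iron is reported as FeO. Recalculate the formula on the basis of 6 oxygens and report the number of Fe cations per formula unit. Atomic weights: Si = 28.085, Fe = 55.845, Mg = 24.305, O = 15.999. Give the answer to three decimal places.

1.386 Fe apfu

9.78 wt% MgO ÷ 40.304 g/mol = 0.24266 mol, giving 0.24266 Mg and 0.24266 O.
40.83 wt% FeO ÷ 71.844 g/mol = 0.56831 mol, giving 0.56831 Fe and 0.56831 O.
49.55 wt% SiO2 ÷ 60.083 g/mol = 0.82469 mol, giving 0.82469 Si and 1.64938 O.
Oxygen sums to 2.46035; scaling by 6/2.46035 = 2.43868 puts the formula on 6 O.
Fe: 0.56831 × 2.43868 = 1.386 atoms per formula unit.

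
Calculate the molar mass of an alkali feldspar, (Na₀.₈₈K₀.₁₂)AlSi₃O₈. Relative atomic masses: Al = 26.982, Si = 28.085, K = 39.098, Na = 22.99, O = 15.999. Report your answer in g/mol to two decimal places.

264.15 g/mol

The formula mass is the sum 0.88(22.99) + 0.12(39.098) + 1(26.982) + 3(28.085) + 8(15.999).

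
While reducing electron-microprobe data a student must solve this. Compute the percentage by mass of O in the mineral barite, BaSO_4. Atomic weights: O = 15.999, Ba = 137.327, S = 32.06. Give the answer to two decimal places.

27.42 wt%

M(BaSO_4) = 233.383 g/mol.
O contributes 4 × 15.999 = 63.996 g per mole.
63.996/233.383 = 0.2742 → 27.42%.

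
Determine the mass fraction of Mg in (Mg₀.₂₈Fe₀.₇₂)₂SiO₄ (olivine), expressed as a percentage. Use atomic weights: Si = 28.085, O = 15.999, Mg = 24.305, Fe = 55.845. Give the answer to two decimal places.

7.31 mass %

M((Mg₀.₂₈Fe₀.₇₂)₂SiO₄) = 186.109 g/mol.
Mg contributes 0.56 × 24.305 = 13.611 g per mole.
13.611/186.109 = 0.0731 → 7.31%.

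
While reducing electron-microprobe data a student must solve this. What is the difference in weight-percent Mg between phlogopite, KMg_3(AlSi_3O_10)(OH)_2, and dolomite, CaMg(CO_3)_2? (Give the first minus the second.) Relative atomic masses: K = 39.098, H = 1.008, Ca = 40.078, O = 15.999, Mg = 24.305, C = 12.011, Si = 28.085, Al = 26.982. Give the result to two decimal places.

4.29 percentage points

First mineral: 72.915 g Mg in 417.254 g formula = 17.47 wt% Mg.
Second mineral: 24.305 g Mg in 184.399 g formula = 13.18 wt% Mg.
17.47% − 13.18% gives a difference of 4.29 percentage points.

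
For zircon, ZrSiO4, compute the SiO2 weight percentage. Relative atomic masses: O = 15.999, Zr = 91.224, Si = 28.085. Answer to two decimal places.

32.78 wt%

M(ZrSiO4) = 183.305 g/mol; M(SiO2) = 60.083 g/mol.
Moles SiO2 per formula unit = 1 Si ÷ 1 = 1.0000.
SiO2 fraction = (1.0000 × 60.083) / 183.305 = 60.083/183.305 = 0.3278.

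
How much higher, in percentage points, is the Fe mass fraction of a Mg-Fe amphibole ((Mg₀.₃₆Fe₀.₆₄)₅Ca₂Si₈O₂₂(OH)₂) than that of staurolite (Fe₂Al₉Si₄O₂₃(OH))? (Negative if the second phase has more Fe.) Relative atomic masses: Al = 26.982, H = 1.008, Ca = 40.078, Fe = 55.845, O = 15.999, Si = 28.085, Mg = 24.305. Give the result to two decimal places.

First mineral: 178.704 g Fe in 913.281 g formula = 19.57 wt% Fe.
Second mineral: 111.690 g Fe in 851.852 g formula = 13.11 wt% Fe.
19.57% − 13.11% gives a difference of 6.46 percentage points.

6.46 percentage points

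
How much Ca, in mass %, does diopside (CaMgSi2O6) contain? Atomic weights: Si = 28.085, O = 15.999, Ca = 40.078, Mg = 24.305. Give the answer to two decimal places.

Molar mass of CaMgSi2O6: 1·40.078 + 1·24.305 + 2·28.085 + 6·15.999 = 216.547 g/mol.
Mass of Ca per formula unit: 1 × 40.078 = 40.078 g.
Weight fraction Ca = 40.078 / 216.547 = 0.1851.

18.51 mass %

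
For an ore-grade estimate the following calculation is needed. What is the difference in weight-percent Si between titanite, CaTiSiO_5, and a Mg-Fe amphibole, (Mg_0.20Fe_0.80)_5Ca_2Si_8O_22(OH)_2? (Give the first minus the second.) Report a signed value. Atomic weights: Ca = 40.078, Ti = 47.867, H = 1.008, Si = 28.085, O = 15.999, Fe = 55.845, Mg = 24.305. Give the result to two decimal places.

M(CaTiSiO_5) = 196.025 g/mol, so wt% Si = 28.085/196.025 × 100 = 14.33%.
M((Mg_0.20Fe_0.80)_5Ca_2Si_8O_22(OH)_2) = 938.513 g/mol, so wt% Si = 224.680/938.513 × 100 = 23.94%.
14.33 − 23.94 = -9.61 pp.

-9.61 percentage points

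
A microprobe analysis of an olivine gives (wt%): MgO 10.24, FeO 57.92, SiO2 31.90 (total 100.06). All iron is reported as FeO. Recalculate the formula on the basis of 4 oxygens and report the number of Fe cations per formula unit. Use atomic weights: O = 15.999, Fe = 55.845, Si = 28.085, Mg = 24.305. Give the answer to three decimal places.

1.520 Fe apfu

10.24 wt% MgO ÷ 40.304 g/mol = 0.25407 mol, giving 0.25407 Mg and 0.25407 O.
57.92 wt% FeO ÷ 71.844 g/mol = 0.80619 mol, giving 0.80619 Fe and 0.80619 O.
31.90 wt% SiO2 ÷ 60.083 g/mol = 0.53093 mol, giving 0.53093 Si and 1.06186 O.
Oxygen sums to 2.12212; scaling by 4/2.12212 = 1.88491 puts the formula on 4 O.
Fe: 0.80619 × 1.88491 = 1.520 atoms per formula unit.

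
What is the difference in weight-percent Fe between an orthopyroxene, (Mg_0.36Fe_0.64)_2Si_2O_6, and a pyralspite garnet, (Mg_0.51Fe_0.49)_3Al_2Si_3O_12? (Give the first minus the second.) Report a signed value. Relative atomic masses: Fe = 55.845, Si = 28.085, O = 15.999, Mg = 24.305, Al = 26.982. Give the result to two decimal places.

Fe in (Mg_0.36Fe_0.64)_2Si_2O_6: molar mass 241.145 g/mol; 1.28×55.845 = 71.482 g → 29.64 wt%.
Fe in (Mg_0.51Fe_0.49)_3Al_2Si_3O_12: molar mass 449.486 g/mol; 1.47×55.845 = 82.092 g → 18.26 wt%.
Difference = 29.64 − 18.26 = 11.38 percentage points.

11.38 percentage points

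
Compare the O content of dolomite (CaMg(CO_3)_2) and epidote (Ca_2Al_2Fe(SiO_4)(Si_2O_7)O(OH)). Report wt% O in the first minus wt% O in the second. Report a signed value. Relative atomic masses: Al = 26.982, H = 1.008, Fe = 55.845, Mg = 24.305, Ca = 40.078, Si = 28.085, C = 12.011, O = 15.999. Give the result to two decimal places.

O in CaMg(CO_3)_2: molar mass 184.399 g/mol; 6×15.999 = 95.994 g → 52.06 wt%.
O in Ca_2Al_2Fe(SiO_4)(Si_2O_7)O(OH): molar mass 483.215 g/mol; 13×15.999 = 207.987 g → 43.04 wt%.
Difference = 52.06 − 43.04 = 9.02 percentage points.

9.02 percentage points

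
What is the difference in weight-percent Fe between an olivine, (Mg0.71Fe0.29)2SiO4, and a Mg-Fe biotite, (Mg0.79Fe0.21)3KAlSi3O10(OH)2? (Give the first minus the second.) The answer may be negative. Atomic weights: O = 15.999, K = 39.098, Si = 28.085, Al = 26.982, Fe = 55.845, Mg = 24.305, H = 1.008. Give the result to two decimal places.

12.32 percentage points

First mineral: 32.390 g Fe in 158.984 g formula = 20.37 wt% Fe.
Second mineral: 35.182 g Fe in 437.124 g formula = 8.05 wt% Fe.
20.37% − 8.05% gives a difference of 12.32 percentage points.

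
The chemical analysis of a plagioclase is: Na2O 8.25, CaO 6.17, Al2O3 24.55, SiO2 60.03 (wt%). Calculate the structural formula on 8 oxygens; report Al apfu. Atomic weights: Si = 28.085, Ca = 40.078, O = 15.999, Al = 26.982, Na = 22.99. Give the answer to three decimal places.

1.300 Al apfu

8.25 wt% Na2O ÷ 61.979 g/mol = 0.13311 mol, giving 0.26622 Na and 0.13311 O.
6.17 wt% CaO ÷ 56.077 g/mol = 0.11003 mol, giving 0.11003 Ca and 0.11003 O.
24.55 wt% Al2O3 ÷ 101.961 g/mol = 0.24078 mol, giving 0.48156 Al and 0.72234 O.
60.03 wt% SiO2 ÷ 60.083 g/mol = 0.99912 mol, giving 0.99912 Si and 1.99824 O.
Oxygen sums to 2.96372; scaling by 8/2.96372 = 2.69931 puts the formula on 8 O.
Al: 0.48156 × 2.69931 = 1.300 atoms per formula unit.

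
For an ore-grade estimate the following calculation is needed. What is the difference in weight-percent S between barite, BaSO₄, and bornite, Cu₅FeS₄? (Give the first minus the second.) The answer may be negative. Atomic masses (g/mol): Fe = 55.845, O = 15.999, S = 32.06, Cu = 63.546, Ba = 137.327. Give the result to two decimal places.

S in BaSO₄: molar mass 233.383 g/mol; 1×32.06 = 32.060 g → 13.74 wt%.
S in Cu₅FeS₄: molar mass 501.815 g/mol; 4×32.06 = 128.240 g → 25.56 wt%.
Difference = 13.74 − 25.56 = -11.82 percentage points.

-11.82 percentage points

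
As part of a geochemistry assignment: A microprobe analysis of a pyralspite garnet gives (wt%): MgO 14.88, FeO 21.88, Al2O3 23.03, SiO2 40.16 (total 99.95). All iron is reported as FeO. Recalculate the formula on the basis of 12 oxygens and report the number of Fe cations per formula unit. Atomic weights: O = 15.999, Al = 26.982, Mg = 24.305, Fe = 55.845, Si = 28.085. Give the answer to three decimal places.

MgO (M=40.304): mol = 0.36919; Mg = 0.36919, O = 0.36919.
FeO (M=71.844): mol = 0.30455; Fe = 0.30455, O = 0.30455.
Al2O3 (M=101.961): mol = 0.22587; Al = 0.45174, O = 0.67761.
SiO2 (M=60.083): mol = 0.66841; Si = 0.66841, O = 1.33682.
ΣO = 2.68817; factor = 12/ΣO = 4.46400.
Fe apfu = 0.30455 × 4.46400 = 1.360.

1.360 Fe apfu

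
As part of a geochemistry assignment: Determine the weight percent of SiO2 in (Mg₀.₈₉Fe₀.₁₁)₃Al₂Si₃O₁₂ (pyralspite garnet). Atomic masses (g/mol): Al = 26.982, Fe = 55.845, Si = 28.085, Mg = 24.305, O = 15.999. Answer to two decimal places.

43.59 wt%

M((Mg₀.₈₉Fe₀.₁₁)₃Al₂Si₃O₁₂) = 413.530 g/mol; M(SiO2) = 60.083 g/mol.
Moles SiO2 per formula unit = 3 Si ÷ 1 = 3.0000.
SiO2 fraction = (3.0000 × 60.083) / 413.530 = 180.249/413.530 = 0.4359.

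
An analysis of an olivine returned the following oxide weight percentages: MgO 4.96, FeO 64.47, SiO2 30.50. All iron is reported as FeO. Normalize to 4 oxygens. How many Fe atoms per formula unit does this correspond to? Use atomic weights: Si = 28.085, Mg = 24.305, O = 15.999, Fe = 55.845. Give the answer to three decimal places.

MgO (M=40.304): mol = 0.12306; Mg = 0.12306, O = 0.12306.
FeO (M=71.844): mol = 0.89736; Fe = 0.89736, O = 0.89736.
SiO2 (M=60.083): mol = 0.50763; Si = 0.50763, O = 1.01526.
ΣO = 2.03568; factor = 4/ΣO = 1.96495.
Fe apfu = 0.89736 × 1.96495 = 1.763.

1.763 Fe apfu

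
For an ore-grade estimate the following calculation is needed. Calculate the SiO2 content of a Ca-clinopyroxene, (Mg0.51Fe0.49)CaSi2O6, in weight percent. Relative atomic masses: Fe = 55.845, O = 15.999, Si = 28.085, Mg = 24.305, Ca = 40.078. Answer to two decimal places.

M((Mg0.51Fe0.49)CaSi2O6) = 232.002 g/mol; M(SiO2) = 60.083 g/mol.
Moles SiO2 per formula unit = 2 Si ÷ 1 = 2.0000.
SiO2 fraction = (2.0000 × 60.083) / 232.002 = 120.166/232.002 = 0.5180.

51.80 wt%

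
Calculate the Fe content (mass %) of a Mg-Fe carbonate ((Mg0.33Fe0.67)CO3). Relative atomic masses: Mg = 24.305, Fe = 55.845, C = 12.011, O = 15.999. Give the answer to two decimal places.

35.48 mass %

Formula mass = 0.33×24.305 + 0.67×55.845 + 1×12.011 + 3×15.999 = 105.445 g/mol, of which 37.416 g is Fe.
So Fe makes up 37.416/105.445 = 0.3548 of the mass, i.e. 35.48%.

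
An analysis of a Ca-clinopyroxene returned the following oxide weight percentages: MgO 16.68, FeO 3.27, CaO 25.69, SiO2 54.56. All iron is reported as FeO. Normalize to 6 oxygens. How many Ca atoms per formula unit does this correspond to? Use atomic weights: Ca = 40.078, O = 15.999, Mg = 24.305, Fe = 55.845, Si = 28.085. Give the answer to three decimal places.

1.006 Ca apfu

MgO: 16.68/40.304 = 0.41385 mol → 0.41385 mol Mg, 0.41385 mol O.
FeO: 3.27/71.844 = 0.04552 mol → 0.04552 mol Fe, 0.04552 mol O.
CaO: 25.69/56.077 = 0.45812 mol → 0.45812 mol Ca, 0.45812 mol O.
SiO2: 54.56/60.083 = 0.90808 mol → 0.90808 mol Si, 1.81616 mol O.
Total oxygen = 2.73365 mol. Normalization factor = 6/2.73365 = 2.19487.
Ca per 6 O = 0.45812 × 2.19487 = 1.006.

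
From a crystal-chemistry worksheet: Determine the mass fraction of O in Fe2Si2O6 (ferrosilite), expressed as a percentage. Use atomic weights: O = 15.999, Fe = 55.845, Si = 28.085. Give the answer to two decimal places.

36.38 wt%

Molar mass of Fe2Si2O6: 2×55.845 + 2×28.085 + 6×15.999 = 263.854 g/mol.
Mass of O per formula unit: 6 × 15.999 = 95.994 g.
Weight fraction O = 95.994 / 263.854 = 0.3638.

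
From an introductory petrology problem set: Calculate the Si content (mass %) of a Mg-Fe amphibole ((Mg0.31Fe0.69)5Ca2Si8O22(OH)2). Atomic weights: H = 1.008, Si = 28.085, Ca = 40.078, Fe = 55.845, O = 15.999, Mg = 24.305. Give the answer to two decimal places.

M((Mg0.31Fe0.69)5Ca2Si8O22(OH)2) = 921.166 g/mol.
Si contributes 8 × 28.085 = 224.680 g per mole.
224.680/921.166 = 0.2439 → 24.39%.

24.39 mass %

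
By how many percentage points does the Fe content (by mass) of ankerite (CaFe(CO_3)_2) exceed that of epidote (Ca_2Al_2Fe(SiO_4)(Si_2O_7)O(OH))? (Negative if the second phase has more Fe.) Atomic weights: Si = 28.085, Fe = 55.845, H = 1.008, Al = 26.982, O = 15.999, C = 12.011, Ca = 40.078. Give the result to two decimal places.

14.30 percentage points

Fe in CaFe(CO_3)_2: molar mass 215.939 g/mol; 1×55.845 = 55.845 g → 25.86 wt%.
Fe in Ca_2Al_2Fe(SiO_4)(Si_2O_7)O(OH): molar mass 483.215 g/mol; 1×55.845 = 55.845 g → 11.56 wt%.
Difference = 25.86 − 11.56 = 14.30 percentage points.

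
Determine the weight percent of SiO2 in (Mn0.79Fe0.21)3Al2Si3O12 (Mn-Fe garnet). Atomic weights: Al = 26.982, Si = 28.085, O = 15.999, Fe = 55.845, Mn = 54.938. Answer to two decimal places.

M((Mn0.79Fe0.21)3Al2Si3O12) = 495.592 g/mol; M(SiO2) = 60.083 g/mol.
Moles SiO2 per formula unit = 3 Si ÷ 1 = 3.0000.
SiO2 fraction = (3.0000 × 60.083) / 495.592 = 180.249/495.592 = 0.3637.

36.37 wt%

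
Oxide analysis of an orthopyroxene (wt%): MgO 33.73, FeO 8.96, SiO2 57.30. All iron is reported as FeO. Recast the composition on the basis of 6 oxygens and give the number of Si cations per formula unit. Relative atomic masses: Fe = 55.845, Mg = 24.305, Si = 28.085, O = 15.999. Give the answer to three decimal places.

1.994 Si apfu

MgO (M=40.304): mol = 0.83689; Mg = 0.83689, O = 0.83689.
FeO (M=71.844): mol = 0.12471; Fe = 0.12471, O = 0.12471.
SiO2 (M=60.083): mol = 0.95368; Si = 0.95368, O = 1.90736.
ΣO = 2.86896; factor = 6/ΣO = 2.09135.
Si apfu = 0.95368 × 2.09135 = 1.994.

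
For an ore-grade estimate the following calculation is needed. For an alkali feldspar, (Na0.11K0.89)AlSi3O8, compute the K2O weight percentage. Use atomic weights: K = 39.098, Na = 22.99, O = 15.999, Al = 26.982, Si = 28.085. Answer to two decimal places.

15.16 wt%

M((Na0.11K0.89)AlSi3O8) = 276.555 g/mol; M(K2O) = 94.195 g/mol.
Moles K2O per formula unit = 0.89 K ÷ 2 = 0.4450.
K2O fraction = (0.4450 × 94.195) / 276.555 = 41.917/276.555 = 0.1516.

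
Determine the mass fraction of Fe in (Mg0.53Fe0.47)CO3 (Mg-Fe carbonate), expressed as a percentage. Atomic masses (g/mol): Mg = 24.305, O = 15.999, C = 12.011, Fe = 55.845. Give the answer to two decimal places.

26.48 mass %

Formula mass = 0.53·24.305 + 0.47·55.845 + 1·12.011 + 3·15.999 = 99.137 g/mol, of which 26.247 g is Fe.
So Fe makes up 26.247/99.137 = 0.2648 of the mass, i.e. 26.48%.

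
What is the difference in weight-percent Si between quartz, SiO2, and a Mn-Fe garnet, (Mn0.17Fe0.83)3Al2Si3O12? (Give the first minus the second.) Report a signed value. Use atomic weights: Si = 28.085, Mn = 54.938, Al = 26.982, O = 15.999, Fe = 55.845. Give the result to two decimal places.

29.80 percentage points

Si in SiO2: molar mass 60.083 g/mol; 1×28.085 = 28.085 g → 46.74 wt%.
Si in (Mn0.17Fe0.83)3Al2Si3O12: molar mass 497.279 g/mol; 3×28.085 = 84.255 g → 16.94 wt%.
Difference = 46.74 − 16.94 = 29.80 percentage points.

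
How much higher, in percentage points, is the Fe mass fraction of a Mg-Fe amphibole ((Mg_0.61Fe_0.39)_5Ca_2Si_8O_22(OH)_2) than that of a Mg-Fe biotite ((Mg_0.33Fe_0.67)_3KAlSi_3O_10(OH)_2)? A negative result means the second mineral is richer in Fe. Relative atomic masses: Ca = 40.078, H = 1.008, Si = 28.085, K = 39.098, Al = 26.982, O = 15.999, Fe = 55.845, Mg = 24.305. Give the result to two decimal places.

Fe in (Mg_0.61Fe_0.39)_5Ca_2Si_8O_22(OH)_2: molar mass 873.856 g/mol; 1.95×55.845 = 108.898 g → 12.46 wt%.
Fe in (Mg_0.33Fe_0.67)_3KAlSi_3O_10(OH)_2: molar mass 480.649 g/mol; 2.01×55.845 = 112.248 g → 23.35 wt%.
Difference = 12.46 − 23.35 = -10.89 percentage points.

-10.89 percentage points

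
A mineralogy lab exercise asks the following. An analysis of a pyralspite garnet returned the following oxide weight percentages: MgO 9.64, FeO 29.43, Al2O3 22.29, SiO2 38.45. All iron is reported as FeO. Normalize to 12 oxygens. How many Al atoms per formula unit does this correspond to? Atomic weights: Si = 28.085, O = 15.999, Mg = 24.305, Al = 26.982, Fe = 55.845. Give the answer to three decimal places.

MgO: 9.64/40.304 = 0.23918 mol → 0.23918 mol Mg, 0.23918 mol O.
FeO: 29.43/71.844 = 0.40964 mol → 0.40964 mol Fe, 0.40964 mol O.
Al2O3: 22.29/101.961 = 0.21861 mol → 0.43722 mol Al, 0.65583 mol O.
SiO2: 38.45/60.083 = 0.63995 mol → 0.63995 mol Si, 1.27990 mol O.
Total oxygen = 2.58455 mol. Normalization factor = 12/2.58455 = 4.64297.
Al per 12 O = 0.43722 × 4.64297 = 2.030.

2.030 Al apfu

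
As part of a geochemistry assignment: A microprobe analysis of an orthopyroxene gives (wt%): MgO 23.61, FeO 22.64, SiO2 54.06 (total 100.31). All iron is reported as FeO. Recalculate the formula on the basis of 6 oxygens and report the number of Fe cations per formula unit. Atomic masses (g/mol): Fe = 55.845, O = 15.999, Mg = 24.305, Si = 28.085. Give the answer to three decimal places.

0.700 Fe apfu

MgO (M=40.304): mol = 0.58580; Mg = 0.58580, O = 0.58580.
FeO (M=71.844): mol = 0.31513; Fe = 0.31513, O = 0.31513.
SiO2 (M=60.083): mol = 0.89976; Si = 0.89976, O = 1.79952.
ΣO = 2.70045; factor = 6/ΣO = 2.22185.
Fe apfu = 0.31513 × 2.22185 = 0.700.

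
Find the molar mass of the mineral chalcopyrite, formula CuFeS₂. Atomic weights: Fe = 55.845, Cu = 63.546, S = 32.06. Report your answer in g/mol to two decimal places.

Cu: 1 × 63.546 = 63.5460
Fe: 1 × 55.845 = 55.8450
S: 2 × 32.06 = 64.1200
Summing the contributions gives the formula mass.

183.51 g/mol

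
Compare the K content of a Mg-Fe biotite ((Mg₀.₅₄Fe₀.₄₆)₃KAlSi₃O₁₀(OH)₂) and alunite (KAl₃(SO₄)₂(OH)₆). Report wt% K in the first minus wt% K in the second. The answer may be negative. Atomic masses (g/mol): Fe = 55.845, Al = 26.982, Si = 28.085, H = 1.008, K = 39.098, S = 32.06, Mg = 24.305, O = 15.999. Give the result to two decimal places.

First mineral: 39.098 g K in 460.779 g formula = 8.49 wt% K.
Second mineral: 39.098 g K in 414.198 g formula = 9.44 wt% K.
8.49% − 9.44% gives a difference of -0.95 percentage points.

-0.95 percentage points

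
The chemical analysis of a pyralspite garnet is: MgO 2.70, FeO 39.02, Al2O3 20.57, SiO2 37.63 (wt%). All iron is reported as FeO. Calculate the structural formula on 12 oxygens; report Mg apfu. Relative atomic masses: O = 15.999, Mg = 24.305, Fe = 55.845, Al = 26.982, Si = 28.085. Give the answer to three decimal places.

2.70 wt% MgO ÷ 40.304 g/mol = 0.06699 mol, giving 0.06699 Mg and 0.06699 O.
39.02 wt% FeO ÷ 71.844 g/mol = 0.54312 mol, giving 0.54312 Fe and 0.54312 O.
20.57 wt% Al2O3 ÷ 101.961 g/mol = 0.20174 mol, giving 0.40348 Al and 0.60522 O.
37.63 wt% SiO2 ÷ 60.083 g/mol = 0.62630 mol, giving 0.62630 Si and 1.25260 O.
Oxygen sums to 2.46793; scaling by 12/2.46793 = 4.86237 puts the formula on 12 O.
Mg: 0.06699 × 4.86237 = 0.326 atoms per formula unit.

0.326 Mg apfu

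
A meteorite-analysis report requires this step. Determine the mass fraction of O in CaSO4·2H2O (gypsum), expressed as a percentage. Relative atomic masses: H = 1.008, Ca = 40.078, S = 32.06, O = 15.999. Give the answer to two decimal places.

55.76 wt%

M(CaSO4·2H2O) = 172.164 g/mol.
O contributes 6 × 15.999 = 95.994 g per mole.
95.994/172.164 = 0.5576 → 55.76%.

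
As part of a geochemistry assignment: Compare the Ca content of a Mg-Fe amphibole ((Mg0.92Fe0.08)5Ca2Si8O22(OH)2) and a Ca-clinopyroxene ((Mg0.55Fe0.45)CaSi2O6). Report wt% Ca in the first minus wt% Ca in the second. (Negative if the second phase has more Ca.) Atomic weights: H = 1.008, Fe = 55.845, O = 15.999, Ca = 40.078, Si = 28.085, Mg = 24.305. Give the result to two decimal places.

-7.65 percentage points

Ca in (Mg0.92Fe0.08)5Ca2Si8O22(OH)2: molar mass 824.969 g/mol; 2×40.078 = 80.156 g → 9.72 wt%.
Ca in (Mg0.55Fe0.45)CaSi2O6: molar mass 230.740 g/mol; 1×40.078 = 40.078 g → 17.37 wt%.
Difference = 9.72 − 17.37 = -7.65 percentage points.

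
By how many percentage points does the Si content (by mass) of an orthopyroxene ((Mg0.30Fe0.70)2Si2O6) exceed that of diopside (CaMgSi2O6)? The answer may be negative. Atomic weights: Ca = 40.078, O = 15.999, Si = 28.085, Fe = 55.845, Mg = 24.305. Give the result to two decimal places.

M((Mg0.30Fe0.70)2Si2O6) = 244.930 g/mol, so wt% Si = 56.170/244.930 × 100 = 22.93%.
M(CaMgSi2O6) = 216.547 g/mol, so wt% Si = 56.170/216.547 × 100 = 25.94%.
22.93 − 25.94 = -3.01 pp.

-3.01 percentage points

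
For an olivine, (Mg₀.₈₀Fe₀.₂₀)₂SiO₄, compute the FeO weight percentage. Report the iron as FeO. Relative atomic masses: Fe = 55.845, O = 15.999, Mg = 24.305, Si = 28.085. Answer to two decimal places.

18.75 wt%

M((Mg₀.₈₀Fe₀.₂₀)₂SiO₄) = 153.307 g/mol; M(FeO) = 71.844 g/mol.
Moles FeO per formula unit = 0.40 Fe ÷ 1 = 0.4000.
FeO fraction = (0.4000 × 71.844) / 153.307 = 28.738/153.307 = 0.1875.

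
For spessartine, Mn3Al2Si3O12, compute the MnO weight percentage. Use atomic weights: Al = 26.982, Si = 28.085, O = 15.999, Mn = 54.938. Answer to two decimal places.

Molar mass of Mn3Al2Si3O12 = 3*54.938 + 2*26.982 + 3*28.085 + 12*15.999 = 495.021 g/mol.
Each formula unit contains 3 Mn, equivalent to 3/1 = 3.0000 mol MnO.
M(MnO) = 1×54.938 + 1×15.999 = 70.937 g/mol.
Mass of MnO per formula unit = 3.0000 × 70.937 = 212.811 g.
MnO wt% = 212.811 / 495.021 × 100 = 42.99%.

42.99 wt%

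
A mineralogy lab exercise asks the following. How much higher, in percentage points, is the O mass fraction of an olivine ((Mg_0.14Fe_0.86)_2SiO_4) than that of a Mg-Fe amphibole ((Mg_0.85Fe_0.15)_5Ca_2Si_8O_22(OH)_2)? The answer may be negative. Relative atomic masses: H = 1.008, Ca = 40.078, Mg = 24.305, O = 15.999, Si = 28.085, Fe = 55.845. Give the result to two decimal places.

-13.10 percentage points

First mineral: 63.996 g O in 194.940 g formula = 32.83 wt% O.
Second mineral: 383.976 g O in 836.008 g formula = 45.93 wt% O.
32.83% − 45.93% gives a difference of -13.10 percentage points.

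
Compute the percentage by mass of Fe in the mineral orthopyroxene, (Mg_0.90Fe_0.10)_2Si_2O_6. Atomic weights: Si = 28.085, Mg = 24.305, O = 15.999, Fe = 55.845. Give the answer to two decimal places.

5.39 weight percent

Molar mass of (Mg_0.90Fe_0.10)_2Si_2O_6: 1.80·24.305 + 0.20·55.845 + 2·28.085 + 6·15.999 = 207.082 g/mol.
Mass of Fe per formula unit: 0.20 × 55.845 = 11.169 g.
Weight fraction Fe = 11.169 / 207.082 = 0.0539.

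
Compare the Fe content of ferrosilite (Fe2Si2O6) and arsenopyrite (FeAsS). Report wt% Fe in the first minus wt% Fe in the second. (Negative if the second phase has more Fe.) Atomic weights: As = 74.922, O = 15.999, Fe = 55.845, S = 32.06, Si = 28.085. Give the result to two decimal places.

8.03 percentage points

Fe in Fe2Si2O6: molar mass 263.854 g/mol; 2×55.845 = 111.690 g → 42.33 wt%.
Fe in FeAsS: molar mass 162.827 g/mol; 1×55.845 = 55.845 g → 34.30 wt%.
Difference = 42.33 − 34.30 = 8.03 percentage points.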